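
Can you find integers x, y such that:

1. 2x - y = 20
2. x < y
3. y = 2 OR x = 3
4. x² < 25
No

A contradictory subset is {2x - y = 20, x < y, y = 2 OR x = 3}. No integer assignment can satisfy these jointly:

  - 2x - y = 20: is a linear equation tying the variables together
  - x < y: bounds one variable relative to another variable
  - y = 2 OR x = 3: forces a choice: either y = 2 or x = 3

Split on the disjunction (y = 2 OR x = 3):
  • If y = 2: the equation forces x = 11, giving (y, x) = (2, 11), which violates y > x.
  • If x = 3: the equation forces y = -14, giving (x, y) = (3, -14), which violates y > x.
Both branches are infeasible, so the system has no integer solution.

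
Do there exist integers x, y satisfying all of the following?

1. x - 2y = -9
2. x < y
Yes

Take x = 1, y = 5. Substituting into each constraint:
  (1) 1 - 2(5) = -9 ✓
  (2) 1 < 5 ✓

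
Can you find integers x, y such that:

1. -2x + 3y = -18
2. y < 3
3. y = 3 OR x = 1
No

The full constraint system is jointly infeasible over the integers. Each constraint and what it forces:

  - -2x + 3y = -18: is a linear equation tying the variables together
  - y < 3: bounds one variable relative to a constant
  - y = 3 OR x = 1: forces a choice: either y = 3 or x = 1

Split on the disjunction (y = 3 OR x = 1):
  • If y = 3: this contradicts the bound y ≤ 2.
  • If x = 1: with x = 1, every remaining term of the linear equation is divisible by 3, so the left side is ≡ 0 (mod 3); but the right side -16 ≡ 2 (mod 3). No integers can satisfy it.
Both branches are infeasible, so the system has no integer solution.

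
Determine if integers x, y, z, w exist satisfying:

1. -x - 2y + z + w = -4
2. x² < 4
Yes

Take x = 0, y = 0, z = 0, w = -4. Substituting into each constraint:
  (1) 0 - 2(0) + 0 + (-4) = -4 ✓
  (2) x² = (0)² = 0, and 0 < 4 ✓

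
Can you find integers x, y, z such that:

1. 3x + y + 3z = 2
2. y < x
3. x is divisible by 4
Yes

Take x = 0, y = -1, z = 1. Substituting into each constraint:
  (1) 3(0) + (-1) + 3(1) = 2 ✓
  (2) -1 < 0 ✓
  (3) 0 = 4 × 0, remainder 0 ✓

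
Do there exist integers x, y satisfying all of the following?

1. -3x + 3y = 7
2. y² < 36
No

Even the single constraint (-3x + 3y = 7) is infeasible over the integers.

  - -3x + 3y = 7: every term on the left is divisible by 3, so the LHS ≡ 0 (mod 3), but the RHS 7 is not — no integer solution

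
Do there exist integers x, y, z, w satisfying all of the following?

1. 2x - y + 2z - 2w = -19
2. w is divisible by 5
Yes

Take x = -9, y = 1, z = 0, w = 0. Substituting into each constraint:
  (1) 2(-9) + (-1) + 2(0) - 2(0) = -19 ✓
  (2) 0 = 5 × 0, remainder 0 ✓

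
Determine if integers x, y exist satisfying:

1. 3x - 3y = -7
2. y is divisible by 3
No

Even the single constraint (3x - 3y = -7) is infeasible over the integers.

  - 3x - 3y = -7: every term on the left is divisible by 3, so the LHS ≡ 0 (mod 3), but the RHS -7 is not — no integer solution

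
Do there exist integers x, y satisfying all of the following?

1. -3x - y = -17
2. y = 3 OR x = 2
Yes

Take x = 2, y = 11. Substituting into each constraint:
  (1) -3(2) + (-11) = -17 ✓
  (2) x = 2, target 2 ✓ (second branch holds)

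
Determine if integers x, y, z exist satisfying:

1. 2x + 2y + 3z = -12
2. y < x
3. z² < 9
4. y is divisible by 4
Yes

Take x = 91, y = -100, z = 2. Substituting into each constraint:
  (1) 2(91) + 2(-100) + 3(2) = -12 ✓
  (2) -100 < 91 ✓
  (3) z² = (2)² = 4, and 4 < 9 ✓
  (4) -100 = 4 × -25, remainder 0 ✓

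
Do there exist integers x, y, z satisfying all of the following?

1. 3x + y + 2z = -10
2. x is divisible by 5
Yes

Take x = 0, y = 0, z = -5. Substituting into each constraint:
  (1) 3(0) + 0 + 2(-5) = -10 ✓
  (2) 0 = 5 × 0, remainder 0 ✓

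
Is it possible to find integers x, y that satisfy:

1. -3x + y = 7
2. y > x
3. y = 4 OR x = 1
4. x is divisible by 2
No

A contradictory subset is {-3x + y = 7, y = 4 OR x = 1, x is divisible by 2}. No integer assignment can satisfy these jointly:

  - -3x + y = 7: is a linear equation tying the variables together
  - y = 4 OR x = 1: forces a choice: either y = 4 or x = 1
  - x is divisible by 2: restricts x to multiples of 2

Split on the disjunction (y = 4 OR x = 1):
  • If y = 4: with y = 4, writing x = 2x', every remaining term of the linear equation is divisible by 6, so the left side is ≡ 0 (mod 6); but the right side 3 ≡ 3 (mod 6). No integers can satisfy it.
  • If x = 1: this contradicts the divisibility constraint — 1 is not a multiple of 2.
Both branches are infeasible, so the system has no integer solution.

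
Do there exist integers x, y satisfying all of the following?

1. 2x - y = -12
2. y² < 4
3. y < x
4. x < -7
No

A contradictory subset is {2x - y = -12, y² < 4, y < x}. No integer assignment can satisfy these jointly:

  - 2x - y = -12: is a linear equation tying the variables together
  - y² < 4: restricts y to |y| ≤ 1
  - y < x: bounds one variable relative to another variable

Propagating the comparison: x > y and y ≥ -1 give x ≥ 0. Range argument: with x ∈ [0, ∞], y ∈ [-1, 1], the left side of the equation is at least -1, but the right side is -12 < -1. No integer solution exists.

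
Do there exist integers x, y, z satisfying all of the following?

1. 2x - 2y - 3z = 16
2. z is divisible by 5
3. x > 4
Yes

Take x = 8, y = 0, z = 0. Substituting into each constraint:
  (1) 2(8) - 2(0) - 3(0) = 16 ✓
  (2) 0 = 5 × 0, remainder 0 ✓
  (3) 8 > 4 ✓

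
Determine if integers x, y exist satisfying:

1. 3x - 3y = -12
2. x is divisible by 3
Yes

Take x = 0, y = 4. Substituting into each constraint:
  (1) 3(0) - 3(4) = -12 ✓
  (2) 0 = 3 × 0, remainder 0 ✓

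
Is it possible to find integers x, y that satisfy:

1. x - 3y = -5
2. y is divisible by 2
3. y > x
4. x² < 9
Yes

Take x = 1, y = 2. Substituting into each constraint:
  (1) 1 - 3(2) = -5 ✓
  (2) 2 = 2 × 1, remainder 0 ✓
  (3) 2 > 1 ✓
  (4) x² = (1)² = 1, and 1 < 9 ✓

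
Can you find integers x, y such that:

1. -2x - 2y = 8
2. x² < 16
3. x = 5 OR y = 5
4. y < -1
No

A contradictory subset is {x² < 16, x = 5 OR y = 5, y < -1}. No integer assignment can satisfy these jointly:

  - x² < 16: restricts x to |x| ≤ 3
  - x = 5 OR y = 5: forces a choice: either x = 5 or y = 5
  - y < -1: bounds one variable relative to a constant

Split on the disjunction (x = 5 OR y = 5):
  • If x = 5: this contradicts x² < 16, which requires |x| ≤ 3.
  • If y = 5: this contradicts the bound y ≤ -2.
Both branches are infeasible, so the system has no integer solution.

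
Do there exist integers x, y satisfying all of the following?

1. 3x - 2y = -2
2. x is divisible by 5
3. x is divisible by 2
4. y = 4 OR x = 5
No

A contradictory subset is {3x - 2y = -2, x is divisible by 5, y = 4 OR x = 5}. No integer assignment can satisfy these jointly:

  - 3x - 2y = -2: is a linear equation tying the variables together
  - x is divisible by 5: restricts x to multiples of 5
  - y = 4 OR x = 5: forces a choice: either y = 4 or x = 5

Split on the disjunction (y = 4 OR x = 5):
  • If y = 4: with y = 4, writing x = 5x', every remaining term of the linear equation is divisible by 15, so the left side is ≡ 0 (mod 15); but the right side 6 ≡ 6 (mod 15). No integers can satisfy it.
  • If x = 5: with x = 5, every remaining term of the linear equation is divisible by 2, so the left side is ≡ 0 (mod 2); but the right side -17 ≡ 1 (mod 2). No integers can satisfy it.
Both branches are infeasible, so the system has no integer solution.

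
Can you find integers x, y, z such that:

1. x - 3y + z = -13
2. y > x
Yes

Take x = 0, y = 1, z = -10. Substituting into each constraint:
  (1) 0 - 3(1) + (-10) = -13 ✓
  (2) 1 > 0 ✓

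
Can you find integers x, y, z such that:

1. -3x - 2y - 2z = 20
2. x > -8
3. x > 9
Yes

Take x = 10, y = 0, z = -25. Substituting into each constraint:
  (1) -3(10) - 2(0) - 2(-25) = 20 ✓
  (2) 10 > -8 ✓
  (3) 10 > 9 ✓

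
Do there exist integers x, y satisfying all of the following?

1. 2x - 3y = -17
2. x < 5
Yes

Take x = -7, y = 1. Substituting into each constraint:
  (1) 2(-7) - 3(1) = -17 ✓
  (2) -7 < 5 ✓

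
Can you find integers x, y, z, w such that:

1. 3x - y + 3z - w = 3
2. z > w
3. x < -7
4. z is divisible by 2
Yes

Take x = -8, y = -26, z = 0, w = -1. Substituting into each constraint:
  (1) 3(-8) + 26 + 3(0) + 1 = 3 ✓
  (2) 0 > -1 ✓
  (3) -8 < -7 ✓
  (4) 0 = 2 × 0, remainder 0 ✓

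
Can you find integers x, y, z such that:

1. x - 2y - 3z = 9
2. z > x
Yes

Take x = 0, y = -6, z = 1. Substituting into each constraint:
  (1) 0 - 2(-6) - 3(1) = 9 ✓
  (2) 1 > 0 ✓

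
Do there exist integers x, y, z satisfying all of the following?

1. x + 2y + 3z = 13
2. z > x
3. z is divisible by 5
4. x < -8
Yes

Take x = -9, y = 11, z = 0. Substituting into each constraint:
  (1) (-9) + 2(11) + 3(0) = 13 ✓
  (2) 0 > -9 ✓
  (3) 0 = 5 × 0, remainder 0 ✓
  (4) -9 < -8 ✓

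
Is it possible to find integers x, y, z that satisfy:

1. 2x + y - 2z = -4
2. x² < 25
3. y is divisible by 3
Yes

Take x = 0, y = 0, z = 2. Substituting into each constraint:
  (1) 2(0) + 0 - 2(2) = -4 ✓
  (2) x² = (0)² = 0, and 0 < 25 ✓
  (3) 0 = 3 × 0, remainder 0 ✓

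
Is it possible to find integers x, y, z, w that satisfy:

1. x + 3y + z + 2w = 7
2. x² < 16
Yes

Take x = 0, y = 1, z = 0, w = 2. Substituting into each constraint:
  (1) 0 + 3(1) + 0 + 2(2) = 7 ✓
  (2) x² = (0)² = 0, and 0 < 16 ✓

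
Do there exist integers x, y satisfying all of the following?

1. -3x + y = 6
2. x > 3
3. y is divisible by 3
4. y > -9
Yes

Take x = 4, y = 18. Substituting into each constraint:
  (1) -3(4) + 18 = 6 ✓
  (2) 4 > 3 ✓
  (3) 18 = 3 × 6, remainder 0 ✓
  (4) 18 > -9 ✓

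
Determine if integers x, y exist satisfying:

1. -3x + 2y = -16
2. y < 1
Yes

Take x = 0, y = -8. Substituting into each constraint:
  (1) -3(0) + 2(-8) = -16 ✓
  (2) -8 < 1 ✓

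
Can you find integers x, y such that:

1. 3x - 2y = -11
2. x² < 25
Yes

Take x = 1, y = 7. Substituting into each constraint:
  (1) 3(1) - 2(7) = -11 ✓
  (2) x² = (1)² = 1, and 1 < 25 ✓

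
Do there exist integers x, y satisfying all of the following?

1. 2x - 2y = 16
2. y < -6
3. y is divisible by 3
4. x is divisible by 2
Yes

Take x = -4, y = -12. Substituting into each constraint:
  (1) 2(-4) - 2(-12) = 16 ✓
  (2) -12 < -6 ✓
  (3) -12 = 3 × -4, remainder 0 ✓
  (4) -4 = 2 × -2, remainder 0 ✓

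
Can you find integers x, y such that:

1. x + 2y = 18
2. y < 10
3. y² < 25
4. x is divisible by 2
Yes

Take x = 18, y = 0. Substituting into each constraint:
  (1) 18 + 2(0) = 18 ✓
  (2) 0 < 10 ✓
  (3) y² = (0)² = 0, and 0 < 25 ✓
  (4) 18 = 2 × 9, remainder 0 ✓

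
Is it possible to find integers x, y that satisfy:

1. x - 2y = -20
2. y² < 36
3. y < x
No

The full constraint system is jointly infeasible over the integers. Each constraint and what it forces:

  - x - 2y = -20: is a linear equation tying the variables together
  - y² < 36: restricts y to |y| ≤ 5
  - y < x: bounds one variable relative to another variable

Propagating the comparison: x > y and y ≥ -5 give x ≥ -4. Range argument: with x ∈ [-4, ∞], y ∈ [-5, 5], the left side of the equation is at least -14, but the right side is -20 < -14. No integer solution exists.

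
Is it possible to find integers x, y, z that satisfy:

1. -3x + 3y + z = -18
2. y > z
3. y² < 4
Yes

Take x = 7, y = 1, z = 0. Substituting into each constraint:
  (1) -3(7) + 3(1) + 0 = -18 ✓
  (2) 1 > 0 ✓
  (3) y² = (1)² = 1, and 1 < 4 ✓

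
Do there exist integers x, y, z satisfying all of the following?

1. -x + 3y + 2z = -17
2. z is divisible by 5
Yes

Take x = 2, y = -5, z = 0. Substituting into each constraint:
  (1) (-2) + 3(-5) + 2(0) = -17 ✓
  (2) 0 = 5 × 0, remainder 0 ✓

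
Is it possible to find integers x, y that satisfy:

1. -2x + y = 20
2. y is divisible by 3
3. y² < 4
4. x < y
Yes

Take x = -10, y = 0. Substituting into each constraint:
  (1) -2(-10) + 0 = 20 ✓
  (2) 0 = 3 × 0, remainder 0 ✓
  (3) y² = (0)² = 0, and 0 < 4 ✓
  (4) -10 < 0 ✓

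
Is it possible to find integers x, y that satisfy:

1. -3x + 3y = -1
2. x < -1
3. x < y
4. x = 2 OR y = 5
No

Even the single constraint (-3x + 3y = -1) is infeasible over the integers.

  - -3x + 3y = -1: every term on the left is divisible by 3, so the LHS ≡ 0 (mod 3), but the RHS -1 is not — no integer solution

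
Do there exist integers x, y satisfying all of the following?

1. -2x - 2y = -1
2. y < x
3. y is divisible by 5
No

Even the single constraint (-2x - 2y = -1) is infeasible over the integers.

  - -2x - 2y = -1: every term on the left is divisible by 2, so the LHS ≡ 0 (mod 2), but the RHS -1 is not — no integer solution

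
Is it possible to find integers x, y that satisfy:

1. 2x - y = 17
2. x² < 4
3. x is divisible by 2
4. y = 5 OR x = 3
No

The full constraint system is jointly infeasible over the integers. Each constraint and what it forces:

  - 2x - y = 17: is a linear equation tying the variables together
  - x² < 4: restricts x to |x| ≤ 1
  - x is divisible by 2: restricts x to multiples of 2
  - y = 5 OR x = 3: forces a choice: either y = 5 or x = 3

Split on the disjunction (y = 5 OR x = 3):
  • If y = 5: with y = 5, writing x = 2x', every remaining term of the linear equation is divisible by 4, so the left side is ≡ 0 (mod 4); but the right side 22 ≡ 2 (mod 4). No integers can satisfy it.
  • If x = 3: this contradicts the divisibility constraint — 3 is not a multiple of 2.
Both branches are infeasible, so the system has no integer solution.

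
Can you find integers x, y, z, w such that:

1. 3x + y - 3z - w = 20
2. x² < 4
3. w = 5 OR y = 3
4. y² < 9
Yes

Take x = 1, y = -2, z = -8, w = 5. Substituting into each constraint:
  (1) 3(1) + (-2) - 3(-8) + (-5) = 20 ✓
  (2) x² = (1)² = 1, and 1 < 4 ✓
  (3) w = 5, target 5 ✓ (first branch holds)
  (4) y² = (-2)² = 4, and 4 < 9 ✓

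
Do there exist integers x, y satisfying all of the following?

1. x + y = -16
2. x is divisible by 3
Yes

Take x = 0, y = -16. Substituting into each constraint:
  (1) 0 + (-16) = -16 ✓
  (2) 0 = 3 × 0, remainder 0 ✓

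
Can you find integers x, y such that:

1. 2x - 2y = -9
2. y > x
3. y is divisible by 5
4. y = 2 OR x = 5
No

Even the single constraint (2x - 2y = -9) is infeasible over the integers.

  - 2x - 2y = -9: every term on the left is divisible by 2, so the LHS ≡ 0 (mod 2), but the RHS -9 is not — no integer solution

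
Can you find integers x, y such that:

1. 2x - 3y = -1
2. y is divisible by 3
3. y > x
Yes

Take x = -5, y = -3. Substituting into each constraint:
  (1) 2(-5) - 3(-3) = -1 ✓
  (2) -3 = 3 × -1, remainder 0 ✓
  (3) -3 > -5 ✓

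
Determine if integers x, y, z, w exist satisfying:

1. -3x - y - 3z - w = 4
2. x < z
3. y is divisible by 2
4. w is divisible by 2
Yes

Take x = -2, y = 2, z = 0, w = 0. Substituting into each constraint:
  (1) -3(-2) + (-2) - 3(0) + 0 = 4 ✓
  (2) -2 < 0 ✓
  (3) 2 = 2 × 1, remainder 0 ✓
  (4) 0 = 2 × 0, remainder 0 ✓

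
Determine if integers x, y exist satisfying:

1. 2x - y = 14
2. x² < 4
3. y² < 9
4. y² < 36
No

A contradictory subset is {2x - y = 14, x² < 4, y² < 9}. No integer assignment can satisfy these jointly:

  - 2x - y = 14: is a linear equation tying the variables together
  - x² < 4: restricts x to |x| ≤ 1
  - y² < 9: restricts y to |y| ≤ 2

Range argument: with x ∈ [-1, 1], y ∈ [-2, 2], the left side of the equation is at most 4, but the right side is 14 > 4. No integer solution exists.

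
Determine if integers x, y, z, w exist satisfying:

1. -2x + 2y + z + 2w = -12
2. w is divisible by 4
Yes

Take x = 6, y = 0, z = 0, w = 0. Substituting into each constraint:
  (1) -2(6) + 2(0) + 0 + 2(0) = -12 ✓
  (2) 0 = 4 × 0, remainder 0 ✓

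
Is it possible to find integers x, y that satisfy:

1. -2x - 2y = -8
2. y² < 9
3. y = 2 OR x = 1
Yes

Take x = 2, y = 2. Substituting into each constraint:
  (1) -2(2) - 2(2) = -8 ✓
  (2) y² = (2)² = 4, and 4 < 9 ✓
  (3) y = 2, target 2 ✓ (first branch holds)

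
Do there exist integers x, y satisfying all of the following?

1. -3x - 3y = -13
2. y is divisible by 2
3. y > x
No

Even the single constraint (-3x - 3y = -13) is infeasible over the integers.

  - -3x - 3y = -13: every term on the left is divisible by 3, so the LHS ≡ 0 (mod 3), but the RHS -13 is not — no integer solution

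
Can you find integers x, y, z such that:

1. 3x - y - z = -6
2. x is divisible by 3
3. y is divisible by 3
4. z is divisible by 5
Yes

Take x = 0, y = 6, z = 0. Substituting into each constraint:
  (1) 3(0) + (-6) + 0 = -6 ✓
  (2) 0 = 3 × 0, remainder 0 ✓
  (3) 6 = 3 × 2, remainder 0 ✓
  (4) 0 = 5 × 0, remainder 0 ✓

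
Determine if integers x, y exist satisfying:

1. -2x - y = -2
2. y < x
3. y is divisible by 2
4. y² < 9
Yes

Take x = 1, y = 0. Substituting into each constraint:
  (1) -2(1) + 0 = -2 ✓
  (2) 0 < 1 ✓
  (3) 0 = 2 × 0, remainder 0 ✓
  (4) y² = (0)² = 0, and 0 < 9 ✓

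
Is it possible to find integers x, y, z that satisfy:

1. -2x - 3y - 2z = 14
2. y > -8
Yes

Take x = 0, y = 0, z = -7. Substituting into each constraint:
  (1) -2(0) - 3(0) - 2(-7) = 14 ✓
  (2) 0 > -8 ✓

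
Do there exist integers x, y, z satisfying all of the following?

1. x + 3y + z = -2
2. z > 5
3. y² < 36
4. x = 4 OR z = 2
Yes

Take x = 4, y = -4, z = 6. Substituting into each constraint:
  (1) 4 + 3(-4) + 6 = -2 ✓
  (2) 6 > 5 ✓
  (3) y² = (-4)² = 16, and 16 < 36 ✓
  (4) x = 4, target 4 ✓ (first branch holds)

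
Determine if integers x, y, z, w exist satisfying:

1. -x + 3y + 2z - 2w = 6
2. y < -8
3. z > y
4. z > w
Yes

Take x = -31, y = -9, z = 0, w = -1. Substituting into each constraint:
  (1) 31 + 3(-9) + 2(0) - 2(-1) = 6 ✓
  (2) -9 < -8 ✓
  (3) 0 > -9 ✓
  (4) 0 > -1 ✓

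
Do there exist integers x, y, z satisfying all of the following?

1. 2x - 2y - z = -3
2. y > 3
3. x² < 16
Yes

Take x = 3, y = 4, z = 1. Substituting into each constraint:
  (1) 2(3) - 2(4) + (-1) = -3 ✓
  (2) 4 > 3 ✓
  (3) x² = (3)² = 9, and 9 < 16 ✓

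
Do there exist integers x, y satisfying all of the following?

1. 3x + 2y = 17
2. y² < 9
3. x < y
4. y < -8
No

A contradictory subset is {3x + 2y = 17, x < y, y < -8}. No integer assignment can satisfy these jointly:

  - 3x + 2y = 17: is a linear equation tying the variables together
  - x < y: bounds one variable relative to another variable
  - y < -8: bounds one variable relative to a constant

Propagating the comparison: x < y and y ≤ -9 give x ≤ -10. Range argument: with x ∈ [−∞, -10], y ∈ [−∞, -9], the left side of the equation is at most -48, but the right side is 17 > -48. No integer solution exists.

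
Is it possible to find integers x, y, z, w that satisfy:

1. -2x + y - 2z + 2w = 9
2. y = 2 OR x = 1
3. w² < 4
Yes

Take x = 1, y = 1, z = -6, w = -1. Substituting into each constraint:
  (1) -2(1) + 1 - 2(-6) + 2(-1) = 9 ✓
  (2) x = 1, target 1 ✓ (second branch holds)
  (3) w² = (-1)² = 1, and 1 < 4 ✓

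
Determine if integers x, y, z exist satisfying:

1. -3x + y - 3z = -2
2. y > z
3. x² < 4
Yes

Take x = 1, y = 1, z = 0. Substituting into each constraint:
  (1) -3(1) + 1 - 3(0) = -2 ✓
  (2) 1 > 0 ✓
  (3) x² = (1)² = 1, and 1 < 4 ✓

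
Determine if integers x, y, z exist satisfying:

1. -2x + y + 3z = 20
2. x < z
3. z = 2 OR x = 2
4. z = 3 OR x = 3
Yes

Take x = 2, y = 15, z = 3. Substituting into each constraint:
  (1) -2(2) + 15 + 3(3) = 20 ✓
  (2) 2 < 3 ✓
  (3) x = 2, target 2 ✓ (second branch holds)
  (4) z = 3, target 3 ✓ (first branch holds)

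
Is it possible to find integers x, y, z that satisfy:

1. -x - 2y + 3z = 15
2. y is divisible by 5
Yes

Take x = 0, y = 0, z = 5. Substituting into each constraint:
  (1) 0 - 2(0) + 3(5) = 15 ✓
  (2) 0 = 5 × 0, remainder 0 ✓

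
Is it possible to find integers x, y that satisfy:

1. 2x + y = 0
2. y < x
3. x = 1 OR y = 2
Yes

Take x = 1, y = -2. Substituting into each constraint:
  (1) 2(1) + (-2) = 0 ✓
  (2) -2 < 1 ✓
  (3) x = 1, target 1 ✓ (first branch holds)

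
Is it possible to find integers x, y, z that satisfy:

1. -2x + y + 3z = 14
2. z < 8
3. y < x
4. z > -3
Yes

Take x = 3, y = 2, z = 6. Substituting into each constraint:
  (1) -2(3) + 2 + 3(6) = 14 ✓
  (2) 6 < 8 ✓
  (3) 2 < 3 ✓
  (4) 6 > -3 ✓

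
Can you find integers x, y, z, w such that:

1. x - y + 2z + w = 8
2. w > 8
Yes

Take x = 0, y = 1, z = 0, w = 9. Substituting into each constraint:
  (1) 0 + (-1) + 2(0) + 9 = 8 ✓
  (2) 9 > 8 ✓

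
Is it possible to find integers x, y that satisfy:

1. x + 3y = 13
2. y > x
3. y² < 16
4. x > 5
No

A contradictory subset is {x + 3y = 13, y > x, x > 5}. No integer assignment can satisfy these jointly:

  - x + 3y = 13: is a linear equation tying the variables together
  - y > x: bounds one variable relative to another variable
  - x > 5: bounds one variable relative to a constant

Propagating the comparison: y > x and x ≥ 6 give y ≥ 7. Range argument: with x ∈ [6, ∞], y ∈ [7, ∞], the left side of the equation is at least 27, but the right side is 13 < 27. No integer solution exists.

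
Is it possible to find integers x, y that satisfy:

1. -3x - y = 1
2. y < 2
Yes

Take x = 0, y = -1. Substituting into each constraint:
  (1) -3(0) + 1 = 1 ✓
  (2) -1 < 2 ✓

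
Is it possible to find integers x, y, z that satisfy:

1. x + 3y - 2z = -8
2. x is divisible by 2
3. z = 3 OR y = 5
Yes

Take x = -2, y = 0, z = 3. Substituting into each constraint:
  (1) (-2) + 3(0) - 2(3) = -8 ✓
  (2) -2 = 2 × -1, remainder 0 ✓
  (3) z = 3, target 3 ✓ (first branch holds)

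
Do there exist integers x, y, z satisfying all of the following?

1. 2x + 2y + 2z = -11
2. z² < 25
No

Even the single constraint (2x + 2y + 2z = -11) is infeasible over the integers.

  - 2x + 2y + 2z = -11: every term on the left is divisible by 2, so the LHS ≡ 0 (mod 2), but the RHS -11 is not — no integer solution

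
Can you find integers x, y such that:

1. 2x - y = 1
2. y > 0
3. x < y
Yes

Take x = 2, y = 3. Substituting into each constraint:
  (1) 2(2) + (-3) = 1 ✓
  (2) 3 > 0 ✓
  (3) 2 < 3 ✓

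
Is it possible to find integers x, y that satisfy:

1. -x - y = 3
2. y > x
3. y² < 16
Yes

Take x = -2, y = -1. Substituting into each constraint:
  (1) 2 + 1 = 3 ✓
  (2) -1 > -2 ✓
  (3) y² = (-1)² = 1, and 1 < 16 ✓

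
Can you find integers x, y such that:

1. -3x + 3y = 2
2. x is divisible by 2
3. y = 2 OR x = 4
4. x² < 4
No

Even the single constraint (-3x + 3y = 2) is infeasible over the integers.

  - -3x + 3y = 2: every term on the left is divisible by 3, so the LHS ≡ 0 (mod 3), but the RHS 2 is not — no integer solution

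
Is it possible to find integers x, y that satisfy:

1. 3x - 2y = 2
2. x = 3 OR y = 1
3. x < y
No

The full constraint system is jointly infeasible over the integers. Each constraint and what it forces:

  - 3x - 2y = 2: is a linear equation tying the variables together
  - x = 3 OR y = 1: forces a choice: either x = 3 or y = 1
  - x < y: bounds one variable relative to another variable

Split on the disjunction (x = 3 OR y = 1):
  • If x = 3: with x = 3, every remaining term of the linear equation is divisible by 2, so the left side is ≡ 0 (mod 2); but the right side -7 ≡ 1 (mod 2). No integers can satisfy it.
  • If y = 1: with y = 1, every remaining term of the linear equation is divisible by 3, so the left side is ≡ 0 (mod 3); but the right side 4 ≡ 1 (mod 3). No integers can satisfy it.
Both branches are infeasible, so the system has no integer solution.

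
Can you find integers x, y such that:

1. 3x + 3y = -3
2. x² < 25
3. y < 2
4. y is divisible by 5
Yes

Take x = -1, y = 0. Substituting into each constraint:
  (1) 3(-1) + 3(0) = -3 ✓
  (2) x² = (-1)² = 1, and 1 < 25 ✓
  (3) 0 < 2 ✓
  (4) 0 = 5 × 0, remainder 0 ✓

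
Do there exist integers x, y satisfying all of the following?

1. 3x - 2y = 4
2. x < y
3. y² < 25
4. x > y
No

A contradictory subset is {x < y, x > y}. No integer assignment can satisfy these jointly:

  - x < y: bounds one variable relative to another variable
  - x > y: bounds one variable relative to another variable

Direct contradiction: y > x and x > y cannot both hold.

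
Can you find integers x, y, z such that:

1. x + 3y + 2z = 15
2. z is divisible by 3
Yes

Take x = 0, y = 5, z = 0. Substituting into each constraint:
  (1) 0 + 3(5) + 2(0) = 15 ✓
  (2) 0 = 3 × 0, remainder 0 ✓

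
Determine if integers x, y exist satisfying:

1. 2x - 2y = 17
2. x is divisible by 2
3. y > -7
No

Even the single constraint (2x - 2y = 17) is infeasible over the integers.

  - 2x - 2y = 17: every term on the left is divisible by 2, so the LHS ≡ 0 (mod 2), but the RHS 17 is not — no integer solution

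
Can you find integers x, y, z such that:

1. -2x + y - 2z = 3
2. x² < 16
Yes

Take x = 0, y = 3, z = 0. Substituting into each constraint:
  (1) -2(0) + 3 - 2(0) = 3 ✓
  (2) x² = (0)² = 0, and 0 < 16 ✓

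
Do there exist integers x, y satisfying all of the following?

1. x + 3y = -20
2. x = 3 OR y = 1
Yes

Take x = -23, y = 1. Substituting into each constraint:
  (1) (-23) + 3(1) = -20 ✓
  (2) y = 1, target 1 ✓ (second branch holds)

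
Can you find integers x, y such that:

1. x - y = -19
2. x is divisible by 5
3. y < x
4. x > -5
No

A contradictory subset is {x - y = -19, y < x}. No integer assignment can satisfy these jointly:

  - x - y = -19: is a linear equation tying the variables together
  - y < x: bounds one variable relative to another variable

From the equation, x − y = -19, i.e. x − y = -19; but x > y requires x − y ≥ 1. Contradiction.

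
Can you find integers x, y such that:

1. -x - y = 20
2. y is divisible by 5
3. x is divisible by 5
Yes

Take x = -20, y = 0. Substituting into each constraint:
  (1) 20 + 0 = 20 ✓
  (2) 0 = 5 × 0, remainder 0 ✓
  (3) -20 = 5 × -4, remainder 0 ✓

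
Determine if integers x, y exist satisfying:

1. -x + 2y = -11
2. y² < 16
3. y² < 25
Yes

Take x = 11, y = 0. Substituting into each constraint:
  (1) (-11) + 2(0) = -11 ✓
  (2) y² = (0)² = 0, and 0 < 16 ✓
  (3) y² = (0)² = 0, and 0 < 25 ✓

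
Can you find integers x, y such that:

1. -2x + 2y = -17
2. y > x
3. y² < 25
No

Even the single constraint (-2x + 2y = -17) is infeasible over the integers.

  - -2x + 2y = -17: every term on the left is divisible by 2, so the LHS ≡ 0 (mod 2), but the RHS -17 is not — no integer solution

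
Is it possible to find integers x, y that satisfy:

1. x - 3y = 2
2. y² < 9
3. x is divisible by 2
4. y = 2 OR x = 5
Yes

Take x = 8, y = 2. Substituting into each constraint:
  (1) 8 - 3(2) = 2 ✓
  (2) y² = (2)² = 4, and 4 < 9 ✓
  (3) 8 = 2 × 4, remainder 0 ✓
  (4) y = 2, target 2 ✓ (first branch holds)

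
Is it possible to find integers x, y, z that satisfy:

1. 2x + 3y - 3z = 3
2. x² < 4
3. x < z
Yes

Take x = 0, y = 2, z = 1. Substituting into each constraint:
  (1) 2(0) + 3(2) - 3(1) = 3 ✓
  (2) x² = (0)² = 0, and 0 < 4 ✓
  (3) 0 < 1 ✓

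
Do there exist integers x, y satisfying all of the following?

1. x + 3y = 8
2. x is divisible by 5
Yes

Take x = 5, y = 1. Substituting into each constraint:
  (1) 5 + 3(1) = 8 ✓
  (2) 5 = 5 × 1, remainder 0 ✓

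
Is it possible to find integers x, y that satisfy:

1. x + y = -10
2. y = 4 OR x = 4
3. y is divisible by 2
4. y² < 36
Yes

Take x = -14, y = 4. Substituting into each constraint:
  (1) (-14) + 4 = -10 ✓
  (2) y = 4, target 4 ✓ (first branch holds)
  (3) 4 = 2 × 2, remainder 0 ✓
  (4) y² = (4)² = 16, and 16 < 36 ✓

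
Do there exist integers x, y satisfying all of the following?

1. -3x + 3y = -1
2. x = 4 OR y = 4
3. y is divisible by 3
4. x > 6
No

Even the single constraint (-3x + 3y = -1) is infeasible over the integers.

  - -3x + 3y = -1: every term on the left is divisible by 3, so the LHS ≡ 0 (mod 3), but the RHS -1 is not — no integer solution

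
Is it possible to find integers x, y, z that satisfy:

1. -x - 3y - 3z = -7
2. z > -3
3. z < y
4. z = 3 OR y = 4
Yes

Take x = -11, y = 4, z = 2. Substituting into each constraint:
  (1) 11 - 3(4) - 3(2) = -7 ✓
  (2) 2 > -3 ✓
  (3) 2 < 4 ✓
  (4) y = 4, target 4 ✓ (second branch holds)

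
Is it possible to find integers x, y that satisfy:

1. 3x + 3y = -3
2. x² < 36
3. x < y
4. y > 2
Yes

Take x = -4, y = 3. Substituting into each constraint:
  (1) 3(-4) + 3(3) = -3 ✓
  (2) x² = (-4)² = 16, and 16 < 36 ✓
  (3) -4 < 3 ✓
  (4) 3 > 2 ✓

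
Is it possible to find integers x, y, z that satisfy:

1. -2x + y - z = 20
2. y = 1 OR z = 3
Yes

Take x = -12, y = -1, z = 3. Substituting into each constraint:
  (1) -2(-12) + (-1) + (-3) = 20 ✓
  (2) z = 3, target 3 ✓ (second branch holds)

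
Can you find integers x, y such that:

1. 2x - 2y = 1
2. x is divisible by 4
No

Even the single constraint (2x - 2y = 1) is infeasible over the integers.

  - 2x - 2y = 1: every term on the left is divisible by 2, so the LHS ≡ 0 (mod 2), but the RHS 1 is not — no integer solution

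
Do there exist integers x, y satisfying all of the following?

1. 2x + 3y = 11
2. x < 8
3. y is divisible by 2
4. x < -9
No

A contradictory subset is {2x + 3y = 11, y is divisible by 2}. No integer assignment can satisfy these jointly:

  - 2x + 3y = 11: is a linear equation tying the variables together
  - y is divisible by 2: restricts y to multiples of 2

Modular obstruction: writing y = 2y', every remaining term of the linear equation is divisible by 2, so the left side is ≡ 0 (mod 2); but the right side 11 ≡ 1 (mod 2). No integers can satisfy it.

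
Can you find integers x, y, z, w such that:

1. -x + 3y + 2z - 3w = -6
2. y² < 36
Yes

Take x = 0, y = 0, z = 0, w = 2. Substituting into each constraint:
  (1) 0 + 3(0) + 2(0) - 3(2) = -6 ✓
  (2) y² = (0)² = 0, and 0 < 36 ✓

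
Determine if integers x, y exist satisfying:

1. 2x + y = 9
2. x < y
Yes

Take x = 2, y = 5. Substituting into each constraint:
  (1) 2(2) + 5 = 9 ✓
  (2) 2 < 5 ✓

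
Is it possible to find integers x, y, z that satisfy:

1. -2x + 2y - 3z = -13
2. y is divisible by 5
Yes

Take x = 2, y = 0, z = 3. Substituting into each constraint:
  (1) -2(2) + 2(0) - 3(3) = -13 ✓
  (2) 0 = 5 × 0, remainder 0 ✓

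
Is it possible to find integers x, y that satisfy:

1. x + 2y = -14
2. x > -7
Yes

Take x = -6, y = -4. Substituting into each constraint:
  (1) (-6) + 2(-4) = -14 ✓
  (2) -6 > -7 ✓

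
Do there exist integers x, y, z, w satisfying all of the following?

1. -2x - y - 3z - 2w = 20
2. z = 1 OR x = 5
Yes

Take x = 0, y = 1, z = 1, w = -12. Substituting into each constraint:
  (1) -2(0) + (-1) - 3(1) - 2(-12) = 20 ✓
  (2) z = 1, target 1 ✓ (first branch holds)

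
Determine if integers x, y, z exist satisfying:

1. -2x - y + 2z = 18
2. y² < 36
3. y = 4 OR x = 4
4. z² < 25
Yes

Take x = -11, y = 4, z = 0. Substituting into each constraint:
  (1) -2(-11) + (-4) + 2(0) = 18 ✓
  (2) y² = (4)² = 16, and 16 < 36 ✓
  (3) y = 4, target 4 ✓ (first branch holds)
  (4) z² = (0)² = 0, and 0 < 25 ✓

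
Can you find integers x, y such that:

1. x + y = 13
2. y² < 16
Yes

Take x = 13, y = 0. Substituting into each constraint:
  (1) 13 + 0 = 13 ✓
  (2) y² = (0)² = 0, and 0 < 16 ✓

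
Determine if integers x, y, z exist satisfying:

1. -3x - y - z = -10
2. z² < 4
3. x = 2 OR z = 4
Yes

Take x = 2, y = 4, z = 0. Substituting into each constraint:
  (1) -3(2) + (-4) + 0 = -10 ✓
  (2) z² = (0)² = 0, and 0 < 4 ✓
  (3) x = 2, target 2 ✓ (first branch holds)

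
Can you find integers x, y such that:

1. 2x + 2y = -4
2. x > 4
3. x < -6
No

A contradictory subset is {x > 4, x < -6}. No integer assignment can satisfy these jointly:

  - x > 4: bounds one variable relative to a constant
  - x < -6: bounds one variable relative to a constant

Direct contradiction: the bounds on x require x ≥ 5 and x ≤ -7 simultaneously, which is empty.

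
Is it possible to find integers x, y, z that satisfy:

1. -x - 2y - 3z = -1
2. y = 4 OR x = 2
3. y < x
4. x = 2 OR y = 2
Yes

Take x = 2, y = 1, z = -1. Substituting into each constraint:
  (1) (-2) - 2(1) - 3(-1) = -1 ✓
  (2) x = 2, target 2 ✓ (second branch holds)
  (3) 1 < 2 ✓
  (4) x = 2, target 2 ✓ (first branch holds)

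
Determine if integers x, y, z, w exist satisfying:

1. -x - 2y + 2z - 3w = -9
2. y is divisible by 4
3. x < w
Yes

Take x = 0, y = 0, z = -3, w = 1. Substituting into each constraint:
  (1) 0 - 2(0) + 2(-3) - 3(1) = -9 ✓
  (2) 0 = 4 × 0, remainder 0 ✓
  (3) 0 < 1 ✓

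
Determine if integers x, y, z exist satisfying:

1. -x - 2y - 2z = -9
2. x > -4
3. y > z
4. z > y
No

A contradictory subset is {y > z, z > y}. No integer assignment can satisfy these jointly:

  - y > z: bounds one variable relative to another variable
  - z > y: bounds one variable relative to another variable

Direct contradiction: y > z and z > y cannot both hold.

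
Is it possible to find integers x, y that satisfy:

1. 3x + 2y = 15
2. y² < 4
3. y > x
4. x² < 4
No

A contradictory subset is {3x + 2y = 15, y² < 4, y > x}. No integer assignment can satisfy these jointly:

  - 3x + 2y = 15: is a linear equation tying the variables together
  - y² < 4: restricts y to |y| ≤ 1
  - y > x: bounds one variable relative to another variable

Propagating the comparison: x < y and y ≤ 1 give x ≤ 0. Range argument: with x ∈ [−∞, 0], y ∈ [-1, 1], the left side of the equation is at most 2, but the right side is 15 > 2. No integer solution exists.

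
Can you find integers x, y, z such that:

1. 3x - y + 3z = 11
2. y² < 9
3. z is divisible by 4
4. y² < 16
Yes

Take x = 4, y = 1, z = 0. Substituting into each constraint:
  (1) 3(4) + (-1) + 3(0) = 11 ✓
  (2) y² = (1)² = 1, and 1 < 9 ✓
  (3) 0 = 4 × 0, remainder 0 ✓
  (4) y² = (1)² = 1, and 1 < 16 ✓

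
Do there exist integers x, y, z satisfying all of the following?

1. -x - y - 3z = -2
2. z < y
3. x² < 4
Yes

Take x = 0, y = 2, z = 0. Substituting into each constraint:
  (1) 0 + (-2) - 3(0) = -2 ✓
  (2) 0 < 2 ✓
  (3) x² = (0)² = 0, and 0 < 4 ✓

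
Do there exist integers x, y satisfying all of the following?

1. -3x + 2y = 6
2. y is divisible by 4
Yes

Take x = -2, y = 0. Substituting into each constraint:
  (1) -3(-2) + 2(0) = 6 ✓
  (2) 0 = 4 × 0, remainder 0 ✓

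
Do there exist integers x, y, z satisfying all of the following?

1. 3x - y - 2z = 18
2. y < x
Yes

Take x = 0, y = -2, z = -8. Substituting into each constraint:
  (1) 3(0) + 2 - 2(-8) = 18 ✓
  (2) -2 < 0 ✓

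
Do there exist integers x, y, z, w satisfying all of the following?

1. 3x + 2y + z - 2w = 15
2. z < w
Yes

Take x = 0, y = 9, z = 1, w = 2. Substituting into each constraint:
  (1) 3(0) + 2(9) + 1 - 2(2) = 15 ✓
  (2) 1 < 2 ✓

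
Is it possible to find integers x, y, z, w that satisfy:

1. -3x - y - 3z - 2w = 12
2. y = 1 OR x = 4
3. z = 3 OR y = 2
Yes

Take x = -6, y = 1, z = 3, w = -2. Substituting into each constraint:
  (1) -3(-6) + (-1) - 3(3) - 2(-2) = 12 ✓
  (2) y = 1, target 1 ✓ (first branch holds)
  (3) z = 3, target 3 ✓ (first branch holds)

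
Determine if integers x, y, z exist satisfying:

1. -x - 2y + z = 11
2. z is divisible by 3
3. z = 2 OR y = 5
Yes

Take x = -18, y = 5, z = 3. Substituting into each constraint:
  (1) 18 - 2(5) + 3 = 11 ✓
  (2) 3 = 3 × 1, remainder 0 ✓
  (3) y = 5, target 5 ✓ (second branch holds)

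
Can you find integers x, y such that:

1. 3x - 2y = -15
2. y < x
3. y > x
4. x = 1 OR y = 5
No

A contradictory subset is {y < x, y > x}. No integer assignment can satisfy these jointly:

  - y < x: bounds one variable relative to another variable
  - y > x: bounds one variable relative to another variable

Direct contradiction: x > y and y > x cannot both hold.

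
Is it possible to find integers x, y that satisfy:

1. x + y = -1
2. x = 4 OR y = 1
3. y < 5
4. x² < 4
No

A contradictory subset is {x + y = -1, x = 4 OR y = 1, x² < 4}. No integer assignment can satisfy these jointly:

  - x + y = -1: is a linear equation tying the variables together
  - x = 4 OR y = 1: forces a choice: either x = 4 or y = 1
  - x² < 4: restricts x to |x| ≤ 1

Split on the disjunction (x = 4 OR y = 1):
  • If x = 4: this contradicts x² < 4, which requires |x| ≤ 1.
  • If y = 1: the equation forces x = -2, but x² < 4 requires |x| ≤ 1.
Both branches are infeasible, so the system has no integer solution.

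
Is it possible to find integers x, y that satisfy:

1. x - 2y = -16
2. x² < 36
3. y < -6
No

The full constraint system is jointly infeasible over the integers. Each constraint and what it forces:

  - x - 2y = -16: is a linear equation tying the variables together
  - x² < 36: restricts x to |x| ≤ 5
  - y < -6: bounds one variable relative to a constant

Range argument: with x ∈ [-5, 5], y ∈ [−∞, -7], the left side of the equation is at least 9, but the right side is -16 < 9. No integer solution exists.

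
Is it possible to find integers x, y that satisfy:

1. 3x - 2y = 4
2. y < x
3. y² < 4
Yes

Take x = 2, y = 1. Substituting into each constraint:
  (1) 3(2) - 2(1) = 4 ✓
  (2) 1 < 2 ✓
  (3) y² = (1)² = 1, and 1 < 4 ✓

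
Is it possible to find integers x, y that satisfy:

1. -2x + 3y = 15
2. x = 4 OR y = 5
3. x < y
Yes

Take x = 0, y = 5. Substituting into each constraint:
  (1) -2(0) + 3(5) = 15 ✓
  (2) y = 5, target 5 ✓ (second branch holds)
  (3) 0 < 5 ✓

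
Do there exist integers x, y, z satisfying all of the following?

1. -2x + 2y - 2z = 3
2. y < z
No

Even the single constraint (-2x + 2y - 2z = 3) is infeasible over the integers.

  - -2x + 2y - 2z = 3: every term on the left is divisible by 2, so the LHS ≡ 0 (mod 2), but the RHS 3 is not — no integer solution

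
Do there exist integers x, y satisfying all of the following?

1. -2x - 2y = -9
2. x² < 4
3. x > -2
No

Even the single constraint (-2x - 2y = -9) is infeasible over the integers.

  - -2x - 2y = -9: every term on the left is divisible by 2, so the LHS ≡ 0 (mod 2), but the RHS -9 is not — no integer solution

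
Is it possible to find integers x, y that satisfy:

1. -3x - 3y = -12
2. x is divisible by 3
Yes

Take x = 0, y = 4. Substituting into each constraint:
  (1) -3(0) - 3(4) = -12 ✓
  (2) 0 = 3 × 0, remainder 0 ✓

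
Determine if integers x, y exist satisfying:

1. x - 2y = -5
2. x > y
Yes

Take x = 7, y = 6. Substituting into each constraint:
  (1) 7 - 2(6) = -5 ✓
  (2) 7 > 6 ✓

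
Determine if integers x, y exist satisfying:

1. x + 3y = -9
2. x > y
Yes

Take x = 0, y = -3. Substituting into each constraint:
  (1) 0 + 3(-3) = -9 ✓
  (2) 0 > -3 ✓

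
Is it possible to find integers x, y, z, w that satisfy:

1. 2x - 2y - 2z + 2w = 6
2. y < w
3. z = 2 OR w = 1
Yes

Take x = 4, y = -1, z = 2, w = 0. Substituting into each constraint:
  (1) 2(4) - 2(-1) - 2(2) + 2(0) = 6 ✓
  (2) -1 < 0 ✓
  (3) z = 2, target 2 ✓ (first branch holds)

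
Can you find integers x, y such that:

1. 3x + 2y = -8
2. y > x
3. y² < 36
Yes

Take x = -2, y = -1. Substituting into each constraint:
  (1) 3(-2) + 2(-1) = -8 ✓
  (2) -1 > -2 ✓
  (3) y² = (-1)² = 1, and 1 < 36 ✓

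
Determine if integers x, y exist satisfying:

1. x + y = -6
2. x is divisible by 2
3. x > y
Yes

Take x = 0, y = -6. Substituting into each constraint:
  (1) 0 + (-6) = -6 ✓
  (2) 0 = 2 × 0, remainder 0 ✓
  (3) 0 > -6 ✓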